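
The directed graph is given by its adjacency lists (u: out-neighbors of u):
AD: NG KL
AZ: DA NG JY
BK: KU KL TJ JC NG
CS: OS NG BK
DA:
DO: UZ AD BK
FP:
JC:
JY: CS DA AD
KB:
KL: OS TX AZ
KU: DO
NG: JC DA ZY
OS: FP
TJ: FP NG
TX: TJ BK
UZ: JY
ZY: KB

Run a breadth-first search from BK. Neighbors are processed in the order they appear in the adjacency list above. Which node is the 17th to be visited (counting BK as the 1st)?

Visit BK; enqueue KU, KL, TJ, JC, NG → queue [KU, KL, TJ, JC, NG]
Visit KU; enqueue DO → queue [KL, TJ, JC, NG, DO]
Visit KL; enqueue OS, TX, AZ → queue [TJ, JC, NG, DO, OS, TX, AZ]
Visit TJ; enqueue FP → queue [JC, NG, DO, OS, TX, AZ, FP]
Visit JC → queue [NG, DO, OS, TX, AZ, FP]
Visit NG; enqueue DA, ZY → queue [DO, OS, TX, AZ, FP, DA, ZY]
Visit DO; enqueue UZ, AD → queue [OS, TX, AZ, FP, DA, ZY, UZ, AD]
Visit OS → queue [TX, AZ, FP, DA, ZY, UZ, AD]
Visit TX → queue [AZ, FP, DA, ZY, UZ, AD]
Visit AZ; enqueue JY → queue [FP, DA, ZY, UZ, AD, JY]
Visit FP → queue [DA, ZY, UZ, AD, JY]
Visit DA → queue [ZY, UZ, AD, JY]
Visit ZY; enqueue KB → queue [UZ, AD, JY, KB]
Visit UZ → queue [AD, JY, KB]
Visit AD → queue [JY, KB]
Visit JY; enqueue CS → queue [KB, CS]
Visit KB → queue [CS]
Visit CS → queue []

Visit order: BK, KU, KL, TJ, JC, NG, DO, OS, TX, AZ, FP, DA, ZY, UZ, AD, JY, KB, CS

KB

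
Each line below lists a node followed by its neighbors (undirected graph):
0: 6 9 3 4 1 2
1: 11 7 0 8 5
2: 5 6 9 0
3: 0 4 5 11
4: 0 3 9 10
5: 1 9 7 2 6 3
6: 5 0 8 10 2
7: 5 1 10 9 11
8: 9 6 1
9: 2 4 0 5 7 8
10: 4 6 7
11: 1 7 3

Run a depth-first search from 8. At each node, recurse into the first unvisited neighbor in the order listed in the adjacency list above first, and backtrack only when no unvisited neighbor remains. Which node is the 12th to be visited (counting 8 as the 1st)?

Visit 8
8 → 9
9 → 2
2 → 5
5 → 1
1 → 11
11 → 7
7 → 10
10 → 4
4 → 0
0 → 6
0 → 3

Visit order: 8, 9, 2, 5, 1, 11, 7, 10, 4, 0, 6, 3

3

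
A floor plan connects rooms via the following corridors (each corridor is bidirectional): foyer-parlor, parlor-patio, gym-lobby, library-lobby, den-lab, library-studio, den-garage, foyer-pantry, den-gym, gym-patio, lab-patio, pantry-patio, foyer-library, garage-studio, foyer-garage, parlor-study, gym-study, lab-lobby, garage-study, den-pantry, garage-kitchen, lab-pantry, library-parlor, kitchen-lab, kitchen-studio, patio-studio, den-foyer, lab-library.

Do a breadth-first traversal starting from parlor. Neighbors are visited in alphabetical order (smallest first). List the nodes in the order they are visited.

Visit parlor; enqueue foyer, library, patio, study → queue [foyer, library, patio, study]
Visit foyer; enqueue den, garage, pantry → queue [library, patio, study, den, garage, pantry]
Visit library; enqueue lab, lobby, studio → queue [patio, study, den, garage, pantry, lab, lobby, studio]
Visit patio; enqueue gym → queue [study, den, garage, pantry, lab, lobby, studio, gym]
Visit study → queue [den, garage, pantry, lab, lobby, studio, gym]
Visit den → queue [garage, pantry, lab, lobby, studio, gym]
Visit garage; enqueue kitchen → queue [pantry, lab, lobby, studio, gym, kitchen]
Visit pantry → queue [lab, lobby, studio, gym, kitchen]
Visit lab → queue [lobby, studio, gym, kitchen]
Visit lobby → queue [studio, gym, kitchen]
Visit studio → queue [gym, kitchen]
Visit gym → queue [kitchen]
Visit kitchen → queue []

parlor, foyer, library, patio, study, den, garage, pantry, lab, lobby, studio, gym, kitchen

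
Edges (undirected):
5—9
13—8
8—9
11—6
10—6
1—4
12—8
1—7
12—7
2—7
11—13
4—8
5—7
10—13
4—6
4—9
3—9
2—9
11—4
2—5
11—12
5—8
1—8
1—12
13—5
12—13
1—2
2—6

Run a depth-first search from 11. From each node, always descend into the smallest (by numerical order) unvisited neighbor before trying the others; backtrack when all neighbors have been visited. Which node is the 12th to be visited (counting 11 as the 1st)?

Visit 11
11 → 4
4 → 1
1 → 2
2 → 5
5 → 7
7 → 12
12 → 8
8 → 9
9 → 3
8 → 13
13 → 10
10 → 6

Visit order: 11, 4, 1, 2, 5, 7, 12, 8, 9, 3, 13, 10, 6

10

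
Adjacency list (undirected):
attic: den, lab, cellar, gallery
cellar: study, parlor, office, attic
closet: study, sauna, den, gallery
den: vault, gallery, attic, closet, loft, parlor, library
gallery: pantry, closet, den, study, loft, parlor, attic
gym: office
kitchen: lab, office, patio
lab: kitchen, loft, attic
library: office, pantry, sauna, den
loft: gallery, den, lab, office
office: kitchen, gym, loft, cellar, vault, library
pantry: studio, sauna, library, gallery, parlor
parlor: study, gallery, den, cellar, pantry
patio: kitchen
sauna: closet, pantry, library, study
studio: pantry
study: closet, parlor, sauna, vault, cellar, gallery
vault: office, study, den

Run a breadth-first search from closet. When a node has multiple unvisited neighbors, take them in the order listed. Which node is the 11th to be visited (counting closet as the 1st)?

Visit closet; enqueue study, sauna, den, gallery → queue [study, sauna, den, gallery]
Visit study; enqueue parlor, vault, cellar → queue [sauna, den, gallery, parlor, vault, cellar]
Visit sauna; enqueue pantry, library → queue [den, gallery, parlor, vault, cellar, pantry, library]
Visit den; enqueue attic, loft → queue [gallery, parlor, vault, cellar, pantry, library, attic, loft]
Visit gallery → queue [parlor, vault, cellar, pantry, library, attic, loft]
Visit parlor → queue [vault, cellar, pantry, library, attic, loft]
Visit vault; enqueue office → queue [cellar, pantry, library, attic, loft, office]
Visit cellar → queue [pantry, library, attic, loft, office]
Visit pantry; enqueue studio → queue [library, attic, loft, office, studio]
Visit library → queue [attic, loft, office, studio]
Visit attic; enqueue lab → queue [loft, office, studio, lab]
Visit loft → queue [office, studio, lab]
Visit office; enqueue kitchen, gym → queue [studio, lab, kitchen, gym]
Visit studio → queue [lab, kitchen, gym]
Visit lab → queue [kitchen, gym]
Visit kitchen; enqueue patio → queue [gym, patio]
Visit gym → queue [patio]
Visit patio → queue []

Visit order: closet, study, sauna, den, gallery, parlor, vault, cellar, pantry, library, attic, loft, office, studio, lab, kitchen, gym, patio

attic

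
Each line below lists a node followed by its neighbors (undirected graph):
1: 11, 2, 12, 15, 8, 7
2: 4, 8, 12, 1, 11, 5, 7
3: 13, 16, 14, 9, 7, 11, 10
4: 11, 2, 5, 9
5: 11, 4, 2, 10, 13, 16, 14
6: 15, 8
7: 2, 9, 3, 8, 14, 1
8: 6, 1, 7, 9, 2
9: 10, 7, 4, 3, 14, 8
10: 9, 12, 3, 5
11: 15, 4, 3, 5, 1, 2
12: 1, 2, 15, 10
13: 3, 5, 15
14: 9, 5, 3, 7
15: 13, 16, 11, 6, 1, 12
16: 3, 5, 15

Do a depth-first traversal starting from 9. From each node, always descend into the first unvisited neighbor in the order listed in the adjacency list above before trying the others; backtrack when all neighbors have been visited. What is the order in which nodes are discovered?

Visit 9
9 → 10
10 → 12
12 → 1
1 → 11
11 → 15
15 → 13
13 → 3
3 → 16
16 → 5
5 → 4
4 → 2
2 → 8
8 → 6
8 → 7
7 → 14

9 10 12 1 11 15 13 3 16 5 4 2 8 6 7 14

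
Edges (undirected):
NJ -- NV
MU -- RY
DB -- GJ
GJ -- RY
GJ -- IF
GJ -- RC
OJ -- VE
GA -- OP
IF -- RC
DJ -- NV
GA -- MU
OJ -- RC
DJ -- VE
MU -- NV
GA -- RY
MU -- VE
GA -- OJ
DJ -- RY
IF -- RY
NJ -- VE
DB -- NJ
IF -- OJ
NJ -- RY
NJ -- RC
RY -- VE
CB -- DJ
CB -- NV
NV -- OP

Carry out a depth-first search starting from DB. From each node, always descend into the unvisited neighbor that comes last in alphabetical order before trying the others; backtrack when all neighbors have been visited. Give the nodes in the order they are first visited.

Visit DB
DB → NJ
NJ → VE
VE → RY
RY → MU
MU → NV
NV → OP
OP → GA
GA → OJ
OJ → RC
RC → IF
IF → GJ
NV → DJ
DJ → CB

DB NJ VE RY MU NV OP GA OJ RC IF GJ DJ CB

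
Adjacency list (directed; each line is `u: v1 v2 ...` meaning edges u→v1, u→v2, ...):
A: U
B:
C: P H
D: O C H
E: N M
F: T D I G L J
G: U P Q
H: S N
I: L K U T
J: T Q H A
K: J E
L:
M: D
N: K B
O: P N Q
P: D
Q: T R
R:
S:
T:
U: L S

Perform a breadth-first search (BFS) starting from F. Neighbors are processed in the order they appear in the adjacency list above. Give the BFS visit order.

Visit F; enqueue T, D, I, G, L, J → queue [T, D, I, G, L, J]
Visit T → queue [D, I, G, L, J]
Visit D; enqueue O, C, H → queue [I, G, L, J, O, C, H]
Visit I; enqueue K, U → queue [G, L, J, O, C, H, K, U]
Visit G; enqueue P, Q → queue [L, J, O, C, H, K, U, P, Q]
Visit L → queue [J, O, C, H, K, U, P, Q]
Visit J; enqueue A → queue [O, C, H, K, U, P, Q, A]
Visit O; enqueue N → queue [C, H, K, U, P, Q, A, N]
Visit C → queue [H, K, U, P, Q, A, N]
Visit H; enqueue S → queue [K, U, P, Q, A, N, S]
Visit K; enqueue E → queue [U, P, Q, A, N, S, E]
Visit U → queue [P, Q, A, N, S, E]
Visit P → queue [Q, A, N, S, E]
Visit Q; enqueue R → queue [A, N, S, E, R]
Visit A → queue [N, S, E, R]
Visit N; enqueue B → queue [S, E, R, B]
Visit S → queue [E, R, B]
Visit E; enqueue M → queue [R, B, M]
Visit R → queue [B, M]
Visit B → queue [M]
Visit M → queue []

F, T, D, I, G, L, J, O, C, H, K, U, P, Q, A, N, S, E, R, B, M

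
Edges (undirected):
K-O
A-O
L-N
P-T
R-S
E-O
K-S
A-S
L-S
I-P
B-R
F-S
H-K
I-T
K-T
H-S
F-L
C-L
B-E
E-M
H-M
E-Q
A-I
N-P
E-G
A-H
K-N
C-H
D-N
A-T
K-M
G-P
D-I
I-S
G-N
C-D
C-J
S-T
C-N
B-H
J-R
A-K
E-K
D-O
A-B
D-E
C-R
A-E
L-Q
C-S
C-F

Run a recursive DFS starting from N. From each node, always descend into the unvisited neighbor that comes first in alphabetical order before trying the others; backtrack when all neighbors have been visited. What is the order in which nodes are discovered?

Visit N
N → C
C → D
D → E
E → A
A → B
B → H
H → K
K → M
K → O
K → S
S → F
F → L
L → Q
S → I
I → P
P → G
P → T
S → R
R → J

N, C, D, E, A, B, H, K, M, O, S, F, L, Q, I, P, G, T, R, J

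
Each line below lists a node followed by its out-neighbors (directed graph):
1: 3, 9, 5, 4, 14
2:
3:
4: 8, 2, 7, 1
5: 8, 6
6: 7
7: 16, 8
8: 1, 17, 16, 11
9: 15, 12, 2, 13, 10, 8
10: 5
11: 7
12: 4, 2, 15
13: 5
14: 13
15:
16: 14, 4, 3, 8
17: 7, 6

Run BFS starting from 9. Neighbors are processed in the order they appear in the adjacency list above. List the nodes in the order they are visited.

9, 15, 12, 2, 13, 10, 8, 4, 5, 1, 17, 16, 11, 7, 6, 3, 14

Visit 9; enqueue 15, 12, 2, 13, 10, 8 → queue [15, 12, 2, 13, 10, 8]
Visit 15 → queue [12, 2, 13, 10, 8]
Visit 12; enqueue 4 → queue [2, 13, 10, 8, 4]
Visit 2 → queue [13, 10, 8, 4]
Visit 13; enqueue 5 → queue [10, 8, 4, 5]
Visit 10 → queue [8, 4, 5]
Visit 8; enqueue 1, 17, 16, 11 → queue [4, 5, 1, 17, 16, 11]
Visit 4; enqueue 7 → queue [5, 1, 17, 16, 11, 7]
Visit 5; enqueue 6 → queue [1, 17, 16, 11, 7, 6]
Visit 1; enqueue 3, 14 → queue [17, 16, 11, 7, 6, 3, 14]
Visit 17 → queue [16, 11, 7, 6, 3, 14]
Visit 16 → queue [11, 7, 6, 3, 14]
Visit 11 → queue [7, 6, 3, 14]
Visit 7 → queue [6, 3, 14]
Visit 6 → queue [3, 14]
Visit 3 → queue [14]
Visit 14 → queue []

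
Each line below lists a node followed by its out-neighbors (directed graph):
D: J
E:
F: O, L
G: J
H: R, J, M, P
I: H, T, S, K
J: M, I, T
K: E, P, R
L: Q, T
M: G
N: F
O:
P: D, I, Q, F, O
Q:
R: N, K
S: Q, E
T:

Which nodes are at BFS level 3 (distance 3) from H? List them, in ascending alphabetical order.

Level 0: H
Level 1: J, M, P, R
Level 2: D, F, G, I, K, N, O, Q, T
Level 3: E, L, S

E, L, S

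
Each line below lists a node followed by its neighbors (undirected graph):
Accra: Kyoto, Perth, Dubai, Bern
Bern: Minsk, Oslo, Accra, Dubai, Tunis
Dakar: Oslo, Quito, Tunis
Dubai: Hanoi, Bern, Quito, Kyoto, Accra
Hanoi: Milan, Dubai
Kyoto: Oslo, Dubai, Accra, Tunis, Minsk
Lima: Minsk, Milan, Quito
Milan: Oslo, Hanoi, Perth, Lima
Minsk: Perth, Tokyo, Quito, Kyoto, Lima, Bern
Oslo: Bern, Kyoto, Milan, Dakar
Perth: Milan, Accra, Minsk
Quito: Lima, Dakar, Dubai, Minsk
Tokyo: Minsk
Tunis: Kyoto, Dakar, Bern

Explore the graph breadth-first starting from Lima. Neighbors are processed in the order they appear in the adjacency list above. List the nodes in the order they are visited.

Visit Lima; enqueue Minsk, Milan, Quito → queue [Minsk, Milan, Quito]
Visit Minsk; enqueue Perth, Tokyo, Kyoto, Bern → queue [Milan, Quito, Perth, Tokyo, Kyoto, Bern]
Visit Milan; enqueue Oslo, Hanoi → queue [Quito, Perth, Tokyo, Kyoto, Bern, Oslo, Hanoi]
Visit Quito; enqueue Dakar, Dubai → queue [Perth, Tokyo, Kyoto, Bern, Oslo, Hanoi, Dakar, Dubai]
Visit Perth; enqueue Accra → queue [Tokyo, Kyoto, Bern, Oslo, Hanoi, Dakar, Dubai, Accra]
Visit Tokyo → queue [Kyoto, Bern, Oslo, Hanoi, Dakar, Dubai, Accra]
Visit Kyoto; enqueue Tunis → queue [Bern, Oslo, Hanoi, Dakar, Dubai, Accra, Tunis]
Visit Bern → queue [Oslo, Hanoi, Dakar, Dubai, Accra, Tunis]
Visit Oslo → queue [Hanoi, Dakar, Dubai, Accra, Tunis]
Visit Hanoi → queue [Dakar, Dubai, Accra, Tunis]
Visit Dakar → queue [Dubai, Accra, Tunis]
Visit Dubai → queue [Accra, Tunis]
Visit Accra → queue [Tunis]
Visit Tunis → queue []

Lima, Minsk, Milan, Quito, Perth, Tokyo, Kyoto, Bern, Oslo, Hanoi, Dakar, Dubai, Accra, Tunis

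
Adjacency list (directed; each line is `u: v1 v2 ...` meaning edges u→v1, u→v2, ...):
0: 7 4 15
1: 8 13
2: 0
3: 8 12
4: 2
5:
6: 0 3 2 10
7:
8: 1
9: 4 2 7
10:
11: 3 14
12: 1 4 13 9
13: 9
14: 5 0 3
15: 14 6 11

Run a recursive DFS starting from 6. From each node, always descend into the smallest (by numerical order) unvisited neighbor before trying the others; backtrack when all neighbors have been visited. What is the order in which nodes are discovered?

Visit 6
6 → 0
0 → 4
4 → 2
0 → 7
0 → 15
15 → 11
11 → 3
3 → 8
8 → 1
1 → 13
13 → 9
3 → 12
11 → 14
14 → 5
6 → 10

6 → 0 → 4 → 2 → 7 → 15 → 11 → 3 → 8 → 1 → 13 → 9 → 12 → 14 → 5 → 10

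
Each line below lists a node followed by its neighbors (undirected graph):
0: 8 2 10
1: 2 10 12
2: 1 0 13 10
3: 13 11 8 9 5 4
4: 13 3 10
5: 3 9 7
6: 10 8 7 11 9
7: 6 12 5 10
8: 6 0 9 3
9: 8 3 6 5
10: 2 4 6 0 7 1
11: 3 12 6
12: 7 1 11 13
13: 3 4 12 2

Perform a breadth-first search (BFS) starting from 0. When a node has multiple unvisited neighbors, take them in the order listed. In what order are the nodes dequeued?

Visit 0; enqueue 8, 2, 10 → queue [8, 2, 10]
Visit 8; enqueue 6, 9, 3 → queue [2, 10, 6, 9, 3]
Visit 2; enqueue 1, 13 → queue [10, 6, 9, 3, 1, 13]
Visit 10; enqueue 4, 7 → queue [6, 9, 3, 1, 13, 4, 7]
Visit 6; enqueue 11 → queue [9, 3, 1, 13, 4, 7, 11]
Visit 9; enqueue 5 → queue [3, 1, 13, 4, 7, 11, 5]
Visit 3 → queue [1, 13, 4, 7, 11, 5]
Visit 1; enqueue 12 → queue [13, 4, 7, 11, 5, 12]
Visit 13 → queue [4, 7, 11, 5, 12]
Visit 4 → queue [7, 11, 5, 12]
Visit 7 → queue [11, 5, 12]
Visit 11 → queue [5, 12]
Visit 5 → queue [12]
Visit 12 → queue []

0, 8, 2, 10, 6, 9, 3, 1, 13, 4, 7, 11, 5, 12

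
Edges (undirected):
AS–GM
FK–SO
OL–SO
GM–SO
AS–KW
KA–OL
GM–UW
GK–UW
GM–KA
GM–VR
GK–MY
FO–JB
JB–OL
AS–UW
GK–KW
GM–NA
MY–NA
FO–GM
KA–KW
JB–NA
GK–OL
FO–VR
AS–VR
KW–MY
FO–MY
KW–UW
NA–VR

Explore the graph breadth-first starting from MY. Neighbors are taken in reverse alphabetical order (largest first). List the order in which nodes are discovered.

MY → NA → KW → GK → FO → VR → JB → GM → UW → KA → AS → OL → SO → FK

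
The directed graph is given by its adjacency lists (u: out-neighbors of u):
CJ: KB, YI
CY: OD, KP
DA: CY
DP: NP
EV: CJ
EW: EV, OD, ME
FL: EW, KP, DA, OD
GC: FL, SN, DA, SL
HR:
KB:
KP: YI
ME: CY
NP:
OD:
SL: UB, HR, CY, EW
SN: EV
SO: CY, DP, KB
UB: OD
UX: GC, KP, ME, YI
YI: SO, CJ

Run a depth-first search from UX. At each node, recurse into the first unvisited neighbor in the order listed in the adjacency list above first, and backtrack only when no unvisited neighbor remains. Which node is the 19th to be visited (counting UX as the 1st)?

UB

Visit UX
UX → GC
GC → FL
FL → EW
EW → EV
EV → CJ
CJ → KB
CJ → YI
YI → SO
SO → CY
CY → OD
CY → KP
SO → DP
DP → NP
EW → ME
FL → DA
GC → SN
GC → SL
SL → UB
SL → HR

Visit order: UX, GC, FL, EW, EV, CJ, KB, YI, SO, CY, OD, KP, DP, NP, ME, DA, SN, SL, UB, HR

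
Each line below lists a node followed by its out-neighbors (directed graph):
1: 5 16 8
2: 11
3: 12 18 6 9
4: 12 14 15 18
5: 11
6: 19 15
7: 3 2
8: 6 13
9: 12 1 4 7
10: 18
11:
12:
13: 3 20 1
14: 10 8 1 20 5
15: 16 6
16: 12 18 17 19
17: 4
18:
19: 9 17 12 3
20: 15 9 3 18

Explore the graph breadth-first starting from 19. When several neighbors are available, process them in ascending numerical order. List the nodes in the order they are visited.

19, 3, 9, 12, 17, 6, 18, 1, 4, 7, 15, 5, 8, 16, 14, 2, 11, 13, 10, 20

Visit 19; enqueue 3, 9, 12, 17 → queue [3, 9, 12, 17]
Visit 3; enqueue 6, 18 → queue [9, 12, 17, 6, 18]
Visit 9; enqueue 1, 4, 7 → queue [12, 17, 6, 18, 1, 4, 7]
Visit 12 → queue [17, 6, 18, 1, 4, 7]
Visit 17 → queue [6, 18, 1, 4, 7]
Visit 6; enqueue 15 → queue [18, 1, 4, 7, 15]
Visit 18 → queue [1, 4, 7, 15]
Visit 1; enqueue 5, 8, 16 → queue [4, 7, 15, 5, 8, 16]
Visit 4; enqueue 14 → queue [7, 15, 5, 8, 16, 14]
Visit 7; enqueue 2 → queue [15, 5, 8, 16, 14, 2]
Visit 15 → queue [5, 8, 16, 14, 2]
Visit 5; enqueue 11 → queue [8, 16, 14, 2, 11]
Visit 8; enqueue 13 → queue [16, 14, 2, 11, 13]
Visit 16 → queue [14, 2, 11, 13]
Visit 14; enqueue 10, 20 → queue [2, 11, 13, 10, 20]
Visit 2 → queue [11, 13, 10, 20]
Visit 11 → queue [13, 10, 20]
Visit 13 → queue [10, 20]
Visit 10 → queue [20]
Visit 20 → queue []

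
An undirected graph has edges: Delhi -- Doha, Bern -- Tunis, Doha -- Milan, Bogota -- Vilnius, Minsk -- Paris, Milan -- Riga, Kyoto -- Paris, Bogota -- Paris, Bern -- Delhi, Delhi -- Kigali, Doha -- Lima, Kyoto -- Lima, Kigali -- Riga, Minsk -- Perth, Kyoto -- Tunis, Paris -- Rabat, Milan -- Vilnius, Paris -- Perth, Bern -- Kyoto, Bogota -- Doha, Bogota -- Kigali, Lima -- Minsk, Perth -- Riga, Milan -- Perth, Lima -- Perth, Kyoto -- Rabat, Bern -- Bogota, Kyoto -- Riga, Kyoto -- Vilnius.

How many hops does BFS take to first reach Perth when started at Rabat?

2

Level 0: Rabat
Level 1: Kyoto, Paris
Level 2: Bern, Bogota, Lima, Minsk, Perth, Riga, Tunis, Vilnius
Level 3: Delhi, Doha, Kigali, Milan
Perth first appears at level 2.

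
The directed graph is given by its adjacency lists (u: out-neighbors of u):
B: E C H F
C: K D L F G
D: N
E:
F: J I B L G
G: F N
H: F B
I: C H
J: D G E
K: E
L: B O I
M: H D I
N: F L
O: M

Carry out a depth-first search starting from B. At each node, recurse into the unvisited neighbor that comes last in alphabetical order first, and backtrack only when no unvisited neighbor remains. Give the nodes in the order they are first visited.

B → H → F → L → O → M → I → C → K → E → G → N → D → J

Visit B
B → H
H → F
F → L
L → O
O → M
M → I
I → C
C → K
K → E
C → G
G → N
C → D
F → J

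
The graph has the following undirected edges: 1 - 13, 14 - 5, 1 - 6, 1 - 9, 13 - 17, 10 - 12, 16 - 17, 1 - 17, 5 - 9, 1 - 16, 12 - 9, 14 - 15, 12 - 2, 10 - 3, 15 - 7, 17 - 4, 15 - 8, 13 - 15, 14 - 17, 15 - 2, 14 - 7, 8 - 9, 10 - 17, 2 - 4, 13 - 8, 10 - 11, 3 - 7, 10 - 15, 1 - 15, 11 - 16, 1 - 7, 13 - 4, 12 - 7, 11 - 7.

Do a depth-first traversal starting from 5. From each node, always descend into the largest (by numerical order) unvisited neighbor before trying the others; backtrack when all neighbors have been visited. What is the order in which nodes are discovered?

Visit 5
5 → 14
14 → 17
17 → 16
16 → 11
11 → 10
10 → 15
15 → 13
13 → 8
8 → 9
9 → 12
12 → 7
7 → 3
7 → 1
1 → 6
12 → 2
2 → 4

5, 14, 17, 16, 11, 10, 15, 13, 8, 9, 12, 7, 3, 1, 6, 2, 4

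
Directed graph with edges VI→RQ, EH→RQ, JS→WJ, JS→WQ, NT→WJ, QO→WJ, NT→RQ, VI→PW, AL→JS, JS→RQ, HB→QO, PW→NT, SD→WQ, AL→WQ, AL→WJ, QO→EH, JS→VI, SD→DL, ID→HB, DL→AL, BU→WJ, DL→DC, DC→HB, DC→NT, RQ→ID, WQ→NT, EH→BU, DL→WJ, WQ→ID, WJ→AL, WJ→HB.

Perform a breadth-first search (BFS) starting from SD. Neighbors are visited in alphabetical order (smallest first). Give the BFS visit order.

Visit SD; enqueue DL, WQ → queue [DL, WQ]
Visit DL; enqueue AL, DC, WJ → queue [WQ, AL, DC, WJ]
Visit WQ; enqueue ID, NT → queue [AL, DC, WJ, ID, NT]
Visit AL; enqueue JS → queue [DC, WJ, ID, NT, JS]
Visit DC; enqueue HB → queue [WJ, ID, NT, JS, HB]
Visit WJ → queue [ID, NT, JS, HB]
Visit ID → queue [NT, JS, HB]
Visit NT; enqueue RQ → queue [JS, HB, RQ]
Visit JS; enqueue VI → queue [HB, RQ, VI]
Visit HB; enqueue QO → queue [RQ, VI, QO]
Visit RQ → queue [VI, QO]
Visit VI; enqueue PW → queue [QO, PW]
Visit QO; enqueue EH → queue [PW, EH]
Visit PW → queue [EH]
Visit EH; enqueue BU → queue [BU]
Visit BU → queue []

SD, DL, WQ, AL, DC, WJ, ID, NT, JS, HB, RQ, VI, QO, PW, EH, BU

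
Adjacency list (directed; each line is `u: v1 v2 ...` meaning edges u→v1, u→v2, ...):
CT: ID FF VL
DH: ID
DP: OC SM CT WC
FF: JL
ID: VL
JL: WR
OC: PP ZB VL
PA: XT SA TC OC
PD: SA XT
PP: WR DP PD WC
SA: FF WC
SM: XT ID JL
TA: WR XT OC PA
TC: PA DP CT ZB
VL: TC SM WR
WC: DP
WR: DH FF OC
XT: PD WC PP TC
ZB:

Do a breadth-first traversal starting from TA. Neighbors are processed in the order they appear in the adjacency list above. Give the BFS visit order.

Visit TA; enqueue WR, XT, OC, PA → queue [WR, XT, OC, PA]
Visit WR; enqueue DH, FF → queue [XT, OC, PA, DH, FF]
Visit XT; enqueue PD, WC, PP, TC → queue [OC, PA, DH, FF, PD, WC, PP, TC]
Visit OC; enqueue ZB, VL → queue [PA, DH, FF, PD, WC, PP, TC, ZB, VL]
Visit PA; enqueue SA → queue [DH, FF, PD, WC, PP, TC, ZB, VL, SA]
Visit DH; enqueue ID → queue [FF, PD, WC, PP, TC, ZB, VL, SA, ID]
Visit FF; enqueue JL → queue [PD, WC, PP, TC, ZB, VL, SA, ID, JL]
Visit PD → queue [WC, PP, TC, ZB, VL, SA, ID, JL]
Visit WC; enqueue DP → queue [PP, TC, ZB, VL, SA, ID, JL, DP]
Visit PP → queue [TC, ZB, VL, SA, ID, JL, DP]
Visit TC; enqueue CT → queue [ZB, VL, SA, ID, JL, DP, CT]
Visit ZB → queue [VL, SA, ID, JL, DP, CT]
Visit VL; enqueue SM → queue [SA, ID, JL, DP, CT, SM]
Visit SA → queue [ID, JL, DP, CT, SM]
Visit ID → queue [JL, DP, CT, SM]
Visit JL → queue [DP, CT, SM]
Visit DP → queue [CT, SM]
Visit CT → queue [SM]
Visit SM → queue []

TA -> WR -> XT -> OC -> PA -> DH -> FF -> PD -> WC -> PP -> TC -> ZB -> VL -> SA -> ID -> JL -> DP -> CT -> SM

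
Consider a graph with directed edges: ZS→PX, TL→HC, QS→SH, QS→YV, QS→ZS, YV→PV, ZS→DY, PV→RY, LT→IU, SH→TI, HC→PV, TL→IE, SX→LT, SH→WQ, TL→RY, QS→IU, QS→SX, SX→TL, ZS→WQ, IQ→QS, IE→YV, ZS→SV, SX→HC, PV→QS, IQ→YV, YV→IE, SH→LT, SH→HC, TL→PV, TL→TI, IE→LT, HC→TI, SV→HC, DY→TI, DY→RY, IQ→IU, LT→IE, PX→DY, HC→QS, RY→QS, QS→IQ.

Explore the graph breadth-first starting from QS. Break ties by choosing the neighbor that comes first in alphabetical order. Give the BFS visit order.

Visit QS; enqueue IQ, IU, SH, SX, YV, ZS → queue [IQ, IU, SH, SX, YV, ZS]
Visit IQ → queue [IU, SH, SX, YV, ZS]
Visit IU → queue [SH, SX, YV, ZS]
Visit SH; enqueue HC, LT, TI, WQ → queue [SX, YV, ZS, HC, LT, TI, WQ]
Visit SX; enqueue TL → queue [YV, ZS, HC, LT, TI, WQ, TL]
Visit YV; enqueue IE, PV → queue [ZS, HC, LT, TI, WQ, TL, IE, PV]
Visit ZS; enqueue DY, PX, SV → queue [HC, LT, TI, WQ, TL, IE, PV, DY, PX, SV]
Visit HC → queue [LT, TI, WQ, TL, IE, PV, DY, PX, SV]
Visit LT → queue [TI, WQ, TL, IE, PV, DY, PX, SV]
Visit TI → queue [WQ, TL, IE, PV, DY, PX, SV]
Visit WQ → queue [TL, IE, PV, DY, PX, SV]
Visit TL; enqueue RY → queue [IE, PV, DY, PX, SV, RY]
Visit IE → queue [PV, DY, PX, SV, RY]
Visit PV → queue [DY, PX, SV, RY]
Visit DY → queue [PX, SV, RY]
Visit PX → queue [SV, RY]
Visit SV → queue [RY]
Visit RY → queue []

QS IQ IU SH SX YV ZS HC LT TI WQ TL IE PV DY PX SV RY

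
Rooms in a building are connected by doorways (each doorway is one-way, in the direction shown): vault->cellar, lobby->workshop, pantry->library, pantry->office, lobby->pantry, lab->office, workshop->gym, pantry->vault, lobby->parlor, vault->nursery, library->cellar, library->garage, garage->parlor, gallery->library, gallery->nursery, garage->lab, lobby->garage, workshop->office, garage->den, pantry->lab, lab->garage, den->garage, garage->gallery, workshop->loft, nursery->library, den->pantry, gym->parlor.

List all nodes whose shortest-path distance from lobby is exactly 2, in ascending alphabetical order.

Level 0: lobby
Level 1: garage, pantry, parlor, workshop
Level 2: den, gallery, gym, lab, library, loft, office, vault
Level 3: cellar, nursery

den, gallery, gym, lab, library, loft, office, vault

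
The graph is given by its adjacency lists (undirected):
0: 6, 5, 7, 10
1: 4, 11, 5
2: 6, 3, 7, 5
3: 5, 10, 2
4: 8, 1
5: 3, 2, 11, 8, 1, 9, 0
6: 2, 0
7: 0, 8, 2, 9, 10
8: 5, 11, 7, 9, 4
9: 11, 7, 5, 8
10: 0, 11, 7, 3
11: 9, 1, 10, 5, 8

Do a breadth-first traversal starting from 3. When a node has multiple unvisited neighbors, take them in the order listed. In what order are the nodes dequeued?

3, 5, 10, 2, 11, 8, 1, 9, 0, 7, 6, 4

Visit 3; enqueue 5, 10, 2 → queue [5, 10, 2]
Visit 5; enqueue 11, 8, 1, 9, 0 → queue [10, 2, 11, 8, 1, 9, 0]
Visit 10; enqueue 7 → queue [2, 11, 8, 1, 9, 0, 7]
Visit 2; enqueue 6 → queue [11, 8, 1, 9, 0, 7, 6]
Visit 11 → queue [8, 1, 9, 0, 7, 6]
Visit 8; enqueue 4 → queue [1, 9, 0, 7, 6, 4]
Visit 1 → queue [9, 0, 7, 6, 4]
Visit 9 → queue [0, 7, 6, 4]
Visit 0 → queue [7, 6, 4]
Visit 7 → queue [6, 4]
Visit 6 → queue [4]
Visit 4 → queue []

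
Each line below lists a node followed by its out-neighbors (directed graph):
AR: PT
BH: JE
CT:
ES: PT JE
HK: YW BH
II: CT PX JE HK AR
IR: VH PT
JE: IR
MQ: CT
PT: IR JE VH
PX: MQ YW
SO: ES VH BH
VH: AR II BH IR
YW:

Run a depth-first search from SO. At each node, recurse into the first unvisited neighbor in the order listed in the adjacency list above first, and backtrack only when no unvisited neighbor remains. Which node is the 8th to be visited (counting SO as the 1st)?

CT

Visit SO
SO → ES
ES → PT
PT → IR
IR → VH
VH → AR
VH → II
II → CT
II → PX
PX → MQ
PX → YW
II → JE
II → HK
HK → BH

Visit order: SO, ES, PT, IR, VH, AR, II, CT, PX, MQ, YW, JE, HK, BH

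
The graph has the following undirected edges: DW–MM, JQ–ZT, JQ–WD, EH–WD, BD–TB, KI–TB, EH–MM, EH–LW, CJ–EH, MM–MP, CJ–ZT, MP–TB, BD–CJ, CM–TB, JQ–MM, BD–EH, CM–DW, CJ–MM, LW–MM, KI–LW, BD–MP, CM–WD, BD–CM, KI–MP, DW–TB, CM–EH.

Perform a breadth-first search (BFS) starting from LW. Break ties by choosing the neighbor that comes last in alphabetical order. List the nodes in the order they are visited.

LW -> MM -> KI -> EH -> MP -> JQ -> DW -> CJ -> TB -> WD -> CM -> BD -> ZT

Visit LW; enqueue MM, KI, EH → queue [MM, KI, EH]
Visit MM; enqueue MP, JQ, DW, CJ → queue [KI, EH, MP, JQ, DW, CJ]
Visit KI; enqueue TB → queue [EH, MP, JQ, DW, CJ, TB]
Visit EH; enqueue WD, CM, BD → queue [MP, JQ, DW, CJ, TB, WD, CM, BD]
Visit MP → queue [JQ, DW, CJ, TB, WD, CM, BD]
Visit JQ; enqueue ZT → queue [DW, CJ, TB, WD, CM, BD, ZT]
Visit DW → queue [CJ, TB, WD, CM, BD, ZT]
Visit CJ → queue [TB, WD, CM, BD, ZT]
Visit TB → queue [WD, CM, BD, ZT]
Visit WD → queue [CM, BD, ZT]
Visit CM → queue [BD, ZT]
Visit BD → queue [ZT]
Visit ZT → queue []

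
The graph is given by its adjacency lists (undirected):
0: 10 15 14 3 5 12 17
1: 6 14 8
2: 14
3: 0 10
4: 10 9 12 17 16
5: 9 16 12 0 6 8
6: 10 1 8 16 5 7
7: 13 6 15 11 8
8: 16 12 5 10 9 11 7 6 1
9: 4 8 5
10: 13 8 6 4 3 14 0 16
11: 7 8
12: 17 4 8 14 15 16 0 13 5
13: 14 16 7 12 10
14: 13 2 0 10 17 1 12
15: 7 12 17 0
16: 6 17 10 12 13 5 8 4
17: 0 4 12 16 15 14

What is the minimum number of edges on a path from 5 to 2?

Level 0: 5
Level 1: 0, 6, 8, 9, 12, 16
Level 2: 1, 3, 4, 7, 10, 11, 13, 14, 15, 17
Level 3: 2
2 first appears at level 3.

3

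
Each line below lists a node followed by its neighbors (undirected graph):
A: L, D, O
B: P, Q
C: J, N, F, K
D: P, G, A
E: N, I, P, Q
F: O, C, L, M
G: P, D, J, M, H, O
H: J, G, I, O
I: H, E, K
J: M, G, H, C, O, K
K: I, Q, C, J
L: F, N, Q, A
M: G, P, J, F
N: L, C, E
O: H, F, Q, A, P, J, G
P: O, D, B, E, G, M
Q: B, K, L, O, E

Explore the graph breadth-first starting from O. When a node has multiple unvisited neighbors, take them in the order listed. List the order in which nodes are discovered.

Visit O; enqueue H, F, Q, A, P, J, G → queue [H, F, Q, A, P, J, G]
Visit H; enqueue I → queue [F, Q, A, P, J, G, I]
Visit F; enqueue C, L, M → queue [Q, A, P, J, G, I, C, L, M]
Visit Q; enqueue B, K, E → queue [A, P, J, G, I, C, L, M, B, K, E]
Visit A; enqueue D → queue [P, J, G, I, C, L, M, B, K, E, D]
Visit P → queue [J, G, I, C, L, M, B, K, E, D]
Visit J → queue [G, I, C, L, M, B, K, E, D]
Visit G → queue [I, C, L, M, B, K, E, D]
Visit I → queue [C, L, M, B, K, E, D]
Visit C; enqueue N → queue [L, M, B, K, E, D, N]
Visit L → queue [M, B, K, E, D, N]
Visit M → queue [B, K, E, D, N]
Visit B → queue [K, E, D, N]
Visit K → queue [E, D, N]
Visit E → queue [D, N]
Visit D → queue [N]
Visit N → queue []

O H F Q A P J G I C L M B K E D N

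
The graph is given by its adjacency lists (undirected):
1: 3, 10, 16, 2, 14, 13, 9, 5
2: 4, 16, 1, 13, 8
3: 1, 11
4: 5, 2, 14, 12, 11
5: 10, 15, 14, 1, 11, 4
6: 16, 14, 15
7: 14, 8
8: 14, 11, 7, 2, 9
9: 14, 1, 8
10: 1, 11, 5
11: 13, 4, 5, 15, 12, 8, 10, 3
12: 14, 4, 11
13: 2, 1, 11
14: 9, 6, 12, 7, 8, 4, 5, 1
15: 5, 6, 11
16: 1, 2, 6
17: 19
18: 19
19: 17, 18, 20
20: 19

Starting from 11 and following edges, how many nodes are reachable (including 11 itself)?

16

BFS from 11 visits: 11, 13, 4, 5, 15, 12, 8, 10, 3, 2, 1, 14, 6, 7, 9, 16
Reachable nodes: 16 of 20 total.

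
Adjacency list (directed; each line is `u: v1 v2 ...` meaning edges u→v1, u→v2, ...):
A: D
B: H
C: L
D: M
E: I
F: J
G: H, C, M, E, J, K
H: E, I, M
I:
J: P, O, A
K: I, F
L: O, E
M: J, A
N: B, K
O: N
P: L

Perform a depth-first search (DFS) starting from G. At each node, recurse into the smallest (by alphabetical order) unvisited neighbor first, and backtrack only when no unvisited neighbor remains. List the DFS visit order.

G → C → L → E → I → O → N → B → H → M → A → D → J → P → K → F

Visit G
G → C
C → L
L → E
E → I
L → O
O → N
N → B
B → H
H → M
M → A
A → D
M → J
J → P
N → K
K → F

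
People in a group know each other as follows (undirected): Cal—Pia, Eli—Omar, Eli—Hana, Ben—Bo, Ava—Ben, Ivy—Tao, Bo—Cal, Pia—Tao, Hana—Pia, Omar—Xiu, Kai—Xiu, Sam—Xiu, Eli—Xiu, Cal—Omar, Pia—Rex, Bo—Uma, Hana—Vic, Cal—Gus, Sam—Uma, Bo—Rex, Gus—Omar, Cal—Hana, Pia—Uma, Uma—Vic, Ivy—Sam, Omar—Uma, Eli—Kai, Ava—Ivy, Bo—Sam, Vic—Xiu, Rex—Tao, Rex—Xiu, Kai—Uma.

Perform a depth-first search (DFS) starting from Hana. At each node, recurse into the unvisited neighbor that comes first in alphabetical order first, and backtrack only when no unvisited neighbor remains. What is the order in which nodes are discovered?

Visit Hana
Hana → Cal
Cal → Bo
Bo → Ben
Ben → Ava
Ava → Ivy
Ivy → Sam
Sam → Uma
Uma → Kai
Kai → Eli
Eli → Omar
Omar → Gus
Omar → Xiu
Xiu → Rex
Rex → Pia
Pia → Tao
Xiu → Vic

Hana, Cal, Bo, Ben, Ava, Ivy, Sam, Uma, Kai, Eli, Omar, Gus, Xiu, Rex, Pia, Tao, Vic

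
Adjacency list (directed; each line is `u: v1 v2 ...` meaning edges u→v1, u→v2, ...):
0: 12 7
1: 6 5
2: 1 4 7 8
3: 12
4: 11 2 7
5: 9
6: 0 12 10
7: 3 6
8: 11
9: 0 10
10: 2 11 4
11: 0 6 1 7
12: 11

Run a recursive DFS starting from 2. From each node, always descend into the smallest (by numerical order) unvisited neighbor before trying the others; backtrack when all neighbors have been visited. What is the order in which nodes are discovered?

2 → 1 → 5 → 9 → 0 → 7 → 3 → 12 → 11 → 6 → 10 → 4 → 8

Visit 2
2 → 1
1 → 5
5 → 9
9 → 0
0 → 7
7 → 3
3 → 12
12 → 11
11 → 6
6 → 10
10 → 4
2 → 8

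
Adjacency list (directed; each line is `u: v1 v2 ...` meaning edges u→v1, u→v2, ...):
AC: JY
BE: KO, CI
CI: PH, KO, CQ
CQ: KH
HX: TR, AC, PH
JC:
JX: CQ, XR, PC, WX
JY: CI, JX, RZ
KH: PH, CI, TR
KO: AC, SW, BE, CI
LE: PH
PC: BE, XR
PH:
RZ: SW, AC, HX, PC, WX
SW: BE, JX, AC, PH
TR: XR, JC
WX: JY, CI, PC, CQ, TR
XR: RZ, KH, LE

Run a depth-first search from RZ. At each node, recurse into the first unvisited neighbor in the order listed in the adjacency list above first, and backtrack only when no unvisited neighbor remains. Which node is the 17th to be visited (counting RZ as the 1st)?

WX

Visit RZ
RZ → SW
SW → BE
BE → KO
KO → AC
AC → JY
JY → CI
CI → PH
CI → CQ
CQ → KH
KH → TR
TR → XR
XR → LE
TR → JC
JY → JX
JX → PC
JX → WX
RZ → HX

Visit order: RZ, SW, BE, KO, AC, JY, CI, PH, CQ, KH, TR, XR, LE, JC, JX, PC, WX, HX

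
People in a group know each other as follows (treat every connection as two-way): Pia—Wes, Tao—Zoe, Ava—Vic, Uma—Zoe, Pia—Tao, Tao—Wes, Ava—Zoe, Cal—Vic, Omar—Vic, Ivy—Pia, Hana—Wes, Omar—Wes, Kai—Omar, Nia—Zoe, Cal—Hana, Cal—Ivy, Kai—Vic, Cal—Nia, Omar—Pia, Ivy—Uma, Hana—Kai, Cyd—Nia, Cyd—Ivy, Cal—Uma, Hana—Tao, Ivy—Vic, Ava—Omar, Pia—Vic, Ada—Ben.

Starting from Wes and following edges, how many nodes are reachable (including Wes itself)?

BFS from Wes visits: Wes, Tao, Pia, Omar, Hana, Zoe, Vic, Ivy, Kai, Ava, Cal, Uma, Nia, Cyd
Reachable nodes: 14 of 16 total.

14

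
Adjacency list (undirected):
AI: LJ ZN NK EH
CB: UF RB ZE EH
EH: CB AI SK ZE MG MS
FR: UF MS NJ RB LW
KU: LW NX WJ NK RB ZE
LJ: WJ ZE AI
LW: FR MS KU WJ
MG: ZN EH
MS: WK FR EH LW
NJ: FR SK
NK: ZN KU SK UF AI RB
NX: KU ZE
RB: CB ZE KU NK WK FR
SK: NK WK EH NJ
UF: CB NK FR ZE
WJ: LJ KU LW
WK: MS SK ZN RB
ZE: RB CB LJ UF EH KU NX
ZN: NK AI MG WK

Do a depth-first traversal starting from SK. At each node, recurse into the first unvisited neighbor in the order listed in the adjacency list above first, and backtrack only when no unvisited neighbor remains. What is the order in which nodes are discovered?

SK -> NK -> ZN -> AI -> LJ -> WJ -> KU -> LW -> FR -> UF -> CB -> RB -> ZE -> EH -> MG -> MS -> WK -> NX -> NJ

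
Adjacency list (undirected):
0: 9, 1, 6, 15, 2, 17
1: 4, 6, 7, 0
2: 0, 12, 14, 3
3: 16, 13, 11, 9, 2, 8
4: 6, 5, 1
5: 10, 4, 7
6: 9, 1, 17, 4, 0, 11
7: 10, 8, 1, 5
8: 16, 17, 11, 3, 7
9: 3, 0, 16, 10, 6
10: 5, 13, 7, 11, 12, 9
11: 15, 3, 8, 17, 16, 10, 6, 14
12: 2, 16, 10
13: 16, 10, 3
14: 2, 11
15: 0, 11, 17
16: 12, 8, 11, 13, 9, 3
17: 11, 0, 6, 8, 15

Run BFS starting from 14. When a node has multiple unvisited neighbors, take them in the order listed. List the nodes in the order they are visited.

Visit 14; enqueue 2, 11 → queue [2, 11]
Visit 2; enqueue 0, 12, 3 → queue [11, 0, 12, 3]
Visit 11; enqueue 15, 8, 17, 16, 10, 6 → queue [0, 12, 3, 15, 8, 17, 16, 10, 6]
Visit 0; enqueue 9, 1 → queue [12, 3, 15, 8, 17, 16, 10, 6, 9, 1]
Visit 12 → queue [3, 15, 8, 17, 16, 10, 6, 9, 1]
Visit 3; enqueue 13 → queue [15, 8, 17, 16, 10, 6, 9, 1, 13]
Visit 15 → queue [8, 17, 16, 10, 6, 9, 1, 13]
Visit 8; enqueue 7 → queue [17, 16, 10, 6, 9, 1, 13, 7]
Visit 17 → queue [16, 10, 6, 9, 1, 13, 7]
Visit 16 → queue [10, 6, 9, 1, 13, 7]
Visit 10; enqueue 5 → queue [6, 9, 1, 13, 7, 5]
Visit 6; enqueue 4 → queue [9, 1, 13, 7, 5, 4]
Visit 9 → queue [1, 13, 7, 5, 4]
Visit 1 → queue [13, 7, 5, 4]
Visit 13 → queue [7, 5, 4]
Visit 7 → queue [5, 4]
Visit 5 → queue [4]
Visit 4 → queue []

14, 2, 11, 0, 12, 3, 15, 8, 17, 16, 10, 6, 9, 1, 13, 7, 5, 4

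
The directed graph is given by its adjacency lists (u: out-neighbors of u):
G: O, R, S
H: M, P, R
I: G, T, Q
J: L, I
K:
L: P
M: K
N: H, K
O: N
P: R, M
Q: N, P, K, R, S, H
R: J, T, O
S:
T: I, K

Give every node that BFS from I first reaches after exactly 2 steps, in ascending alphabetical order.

Level 0: I
Level 1: G, Q, T
Level 2: H, K, N, O, P, R, S
Level 3: J, M
Level 4: L

H, K, N, O, P, R, S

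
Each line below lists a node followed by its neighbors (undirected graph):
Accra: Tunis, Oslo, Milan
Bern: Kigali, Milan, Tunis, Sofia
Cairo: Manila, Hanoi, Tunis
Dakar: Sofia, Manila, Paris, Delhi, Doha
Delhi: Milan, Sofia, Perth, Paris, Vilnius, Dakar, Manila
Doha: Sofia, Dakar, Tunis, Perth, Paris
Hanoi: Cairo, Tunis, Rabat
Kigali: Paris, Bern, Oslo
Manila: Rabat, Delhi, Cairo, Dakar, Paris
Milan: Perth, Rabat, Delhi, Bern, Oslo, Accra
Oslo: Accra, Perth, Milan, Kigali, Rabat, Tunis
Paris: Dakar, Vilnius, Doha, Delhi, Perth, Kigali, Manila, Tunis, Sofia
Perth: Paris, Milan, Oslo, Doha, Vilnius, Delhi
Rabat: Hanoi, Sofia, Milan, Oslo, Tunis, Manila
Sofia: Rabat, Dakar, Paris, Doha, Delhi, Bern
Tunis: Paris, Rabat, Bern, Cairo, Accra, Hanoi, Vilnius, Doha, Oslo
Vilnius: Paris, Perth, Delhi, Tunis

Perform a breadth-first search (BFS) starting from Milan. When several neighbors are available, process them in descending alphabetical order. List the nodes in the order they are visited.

Visit Milan; enqueue Rabat, Perth, Oslo, Delhi, Bern, Accra → queue [Rabat, Perth, Oslo, Delhi, Bern, Accra]
Visit Rabat; enqueue Tunis, Sofia, Manila, Hanoi → queue [Perth, Oslo, Delhi, Bern, Accra, Tunis, Sofia, Manila, Hanoi]
Visit Perth; enqueue Vilnius, Paris, Doha → queue [Oslo, Delhi, Bern, Accra, Tunis, Sofia, Manila, Hanoi, Vilnius, Paris, Doha]
Visit Oslo; enqueue Kigali → queue [Delhi, Bern, Accra, Tunis, Sofia, Manila, Hanoi, Vilnius, Paris, Doha, Kigali]
Visit Delhi; enqueue Dakar → queue [Bern, Accra, Tunis, Sofia, Manila, Hanoi, Vilnius, Paris, Doha, Kigali, Dakar]
Visit Bern → queue [Accra, Tunis, Sofia, Manila, Hanoi, Vilnius, Paris, Doha, Kigali, Dakar]
Visit Accra → queue [Tunis, Sofia, Manila, Hanoi, Vilnius, Paris, Doha, Kigali, Dakar]
Visit Tunis; enqueue Cairo → queue [Sofia, Manila, Hanoi, Vilnius, Paris, Doha, Kigali, Dakar, Cairo]
Visit Sofia → queue [Manila, Hanoi, Vilnius, Paris, Doha, Kigali, Dakar, Cairo]
Visit Manila → queue [Hanoi, Vilnius, Paris, Doha, Kigali, Dakar, Cairo]
Visit Hanoi → queue [Vilnius, Paris, Doha, Kigali, Dakar, Cairo]
Visit Vilnius → queue [Paris, Doha, Kigali, Dakar, Cairo]
Visit Paris → queue [Doha, Kigali, Dakar, Cairo]
Visit Doha → queue [Kigali, Dakar, Cairo]
Visit Kigali → queue [Dakar, Cairo]
Visit Dakar → queue [Cairo]
Visit Cairo → queue []

Milan → Rabat → Perth → Oslo → Delhi → Bern → Accra → Tunis → Sofia → Manila → Hanoi → Vilnius → Paris → Doha → Kigali → Dakar → Cairo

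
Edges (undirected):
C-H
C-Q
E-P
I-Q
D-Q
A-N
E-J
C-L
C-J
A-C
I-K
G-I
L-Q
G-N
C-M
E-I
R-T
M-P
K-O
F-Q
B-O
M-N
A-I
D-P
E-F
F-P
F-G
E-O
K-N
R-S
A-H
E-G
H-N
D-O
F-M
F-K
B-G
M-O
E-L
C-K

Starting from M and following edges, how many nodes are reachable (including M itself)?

17

BFS from M visits: M, P, O, N, F, C, E, D, K, B, H, G, A, Q, L, J, I
Reachable nodes: 17 of 20 total.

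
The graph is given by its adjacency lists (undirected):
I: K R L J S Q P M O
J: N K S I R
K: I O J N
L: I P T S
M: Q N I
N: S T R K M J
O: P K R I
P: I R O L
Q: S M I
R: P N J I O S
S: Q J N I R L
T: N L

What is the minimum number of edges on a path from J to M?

Level 0: J
Level 1: I, K, N, R, S
Level 2: L, M, O, P, Q, T
M first appears at level 2.

2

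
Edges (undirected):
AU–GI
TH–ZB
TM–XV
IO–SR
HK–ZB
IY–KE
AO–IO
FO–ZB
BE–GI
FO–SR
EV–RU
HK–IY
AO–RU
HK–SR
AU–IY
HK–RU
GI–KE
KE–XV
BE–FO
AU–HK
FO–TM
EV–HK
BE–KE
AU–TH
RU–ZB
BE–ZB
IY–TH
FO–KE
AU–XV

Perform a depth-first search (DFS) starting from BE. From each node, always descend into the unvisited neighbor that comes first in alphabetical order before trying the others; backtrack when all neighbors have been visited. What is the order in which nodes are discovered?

Visit BE
BE → FO
FO → KE
KE → GI
GI → AU
AU → HK
HK → EV
EV → RU
RU → AO
AO → IO
IO → SR
RU → ZB
ZB → TH
TH → IY
AU → XV
XV → TM

BE -> FO -> KE -> GI -> AU -> HK -> EV -> RU -> AO -> IO -> SR -> ZB -> TH -> IY -> XV -> TM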